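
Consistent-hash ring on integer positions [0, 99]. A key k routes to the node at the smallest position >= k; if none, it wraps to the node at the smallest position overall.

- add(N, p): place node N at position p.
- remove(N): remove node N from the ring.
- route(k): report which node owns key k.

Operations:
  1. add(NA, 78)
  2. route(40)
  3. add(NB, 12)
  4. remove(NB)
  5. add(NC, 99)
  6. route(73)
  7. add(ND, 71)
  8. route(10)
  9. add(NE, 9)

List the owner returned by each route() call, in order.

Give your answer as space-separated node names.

Answer: NA NA ND

Derivation:
Op 1: add NA@78 -> ring=[78:NA]
Op 2: route key 40: smallest pos >= 40 is 78 -> NA
Op 3: add NB@12 -> ring=[12:NB,78:NA]
Op 4: remove NB -> ring=[78:NA]
Op 5: add NC@99 -> ring=[78:NA,99:NC]
Op 6: route key 73: smallest pos >= 73 is 78 -> NA
Op 7: add ND@71 -> ring=[71:ND,78:NA,99:NC]
Op 8: route key 10: smallest pos >= 10 is 71 -> ND
Op 9: add NE@9 -> ring=[9:NE,71:ND,78:NA,99:NC]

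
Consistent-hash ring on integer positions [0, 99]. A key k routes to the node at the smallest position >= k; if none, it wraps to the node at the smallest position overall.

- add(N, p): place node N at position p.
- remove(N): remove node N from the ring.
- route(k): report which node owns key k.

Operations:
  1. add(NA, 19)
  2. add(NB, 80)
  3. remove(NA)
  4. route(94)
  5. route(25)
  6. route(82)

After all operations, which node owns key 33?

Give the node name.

Answer: NB

Derivation:
Op 1: add NA@19 -> ring=[19:NA]
Op 2: add NB@80 -> ring=[19:NA,80:NB]
Op 3: remove NA -> ring=[80:NB]
Op 4: route key 94: none >= 94, wrap to smallest pos 80 -> NB
Op 5: route key 25: smallest pos >= 25 is 80 -> NB
Op 6: route key 82: none >= 82, wrap to smallest pos 80 -> NB
Final route key 33: smallest pos >= 33 is 80 -> NB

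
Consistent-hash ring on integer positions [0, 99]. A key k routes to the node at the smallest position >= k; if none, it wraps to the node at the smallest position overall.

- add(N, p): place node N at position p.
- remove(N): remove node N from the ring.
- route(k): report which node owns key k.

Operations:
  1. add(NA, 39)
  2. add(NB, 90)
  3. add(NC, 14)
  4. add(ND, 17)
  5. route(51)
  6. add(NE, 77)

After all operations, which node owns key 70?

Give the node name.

Op 1: add NA@39 -> ring=[39:NA]
Op 2: add NB@90 -> ring=[39:NA,90:NB]
Op 3: add NC@14 -> ring=[14:NC,39:NA,90:NB]
Op 4: add ND@17 -> ring=[14:NC,17:ND,39:NA,90:NB]
Op 5: route key 51: smallest pos >= 51 is 90 -> NB
Op 6: add NE@77 -> ring=[14:NC,17:ND,39:NA,77:NE,90:NB]
Final route key 70: smallest pos >= 70 is 77 -> NE

Answer: NE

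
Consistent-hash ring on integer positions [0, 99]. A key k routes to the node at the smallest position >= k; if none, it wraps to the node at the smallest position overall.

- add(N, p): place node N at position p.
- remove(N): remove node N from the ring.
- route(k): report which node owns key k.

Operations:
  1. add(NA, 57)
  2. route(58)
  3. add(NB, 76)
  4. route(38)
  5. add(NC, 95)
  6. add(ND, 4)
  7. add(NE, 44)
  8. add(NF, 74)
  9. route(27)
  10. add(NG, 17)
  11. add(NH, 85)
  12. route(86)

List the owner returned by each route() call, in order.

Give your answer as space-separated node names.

Op 1: add NA@57 -> ring=[57:NA]
Op 2: route key 58: none >= 58, wrap to smallest pos 57 -> NA
Op 3: add NB@76 -> ring=[57:NA,76:NB]
Op 4: route key 38: smallest pos >= 38 is 57 -> NA
Op 5: add NC@95 -> ring=[57:NA,76:NB,95:NC]
Op 6: add ND@4 -> ring=[4:ND,57:NA,76:NB,95:NC]
Op 7: add NE@44 -> ring=[4:ND,44:NE,57:NA,76:NB,95:NC]
Op 8: add NF@74 -> ring=[4:ND,44:NE,57:NA,74:NF,76:NB,95:NC]
Op 9: route key 27: smallest pos >= 27 is 44 -> NE
Op 10: add NG@17 -> ring=[4:ND,17:NG,44:NE,57:NA,74:NF,76:NB,95:NC]
Op 11: add NH@85 -> ring=[4:ND,17:NG,44:NE,57:NA,74:NF,76:NB,85:NH,95:NC]
Op 12: route key 86: smallest pos >= 86 is 95 -> NC

Answer: NA NA NE NC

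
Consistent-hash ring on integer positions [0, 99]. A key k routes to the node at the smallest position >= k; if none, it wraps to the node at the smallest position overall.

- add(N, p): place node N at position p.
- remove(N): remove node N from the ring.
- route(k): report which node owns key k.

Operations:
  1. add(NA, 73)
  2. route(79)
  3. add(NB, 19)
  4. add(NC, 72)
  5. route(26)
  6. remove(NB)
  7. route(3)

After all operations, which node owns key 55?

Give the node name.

Answer: NC

Derivation:
Op 1: add NA@73 -> ring=[73:NA]
Op 2: route key 79: none >= 79, wrap to smallest pos 73 -> NA
Op 3: add NB@19 -> ring=[19:NB,73:NA]
Op 4: add NC@72 -> ring=[19:NB,72:NC,73:NA]
Op 5: route key 26: smallest pos >= 26 is 72 -> NC
Op 6: remove NB -> ring=[72:NC,73:NA]
Op 7: route key 3: smallest pos >= 3 is 72 -> NC
Final route key 55: smallest pos >= 55 is 72 -> NC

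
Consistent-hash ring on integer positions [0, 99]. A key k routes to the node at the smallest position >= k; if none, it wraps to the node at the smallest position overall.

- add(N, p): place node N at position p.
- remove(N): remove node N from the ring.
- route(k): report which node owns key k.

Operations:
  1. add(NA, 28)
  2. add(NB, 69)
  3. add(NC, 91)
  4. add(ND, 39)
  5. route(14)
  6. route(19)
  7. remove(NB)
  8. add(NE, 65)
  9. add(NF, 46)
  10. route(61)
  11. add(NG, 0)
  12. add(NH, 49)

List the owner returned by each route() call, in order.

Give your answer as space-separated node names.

Answer: NA NA NE

Derivation:
Op 1: add NA@28 -> ring=[28:NA]
Op 2: add NB@69 -> ring=[28:NA,69:NB]
Op 3: add NC@91 -> ring=[28:NA,69:NB,91:NC]
Op 4: add ND@39 -> ring=[28:NA,39:ND,69:NB,91:NC]
Op 5: route key 14: smallest pos >= 14 is 28 -> NA
Op 6: route key 19: smallest pos >= 19 is 28 -> NA
Op 7: remove NB -> ring=[28:NA,39:ND,91:NC]
Op 8: add NE@65 -> ring=[28:NA,39:ND,65:NE,91:NC]
Op 9: add NF@46 -> ring=[28:NA,39:ND,46:NF,65:NE,91:NC]
Op 10: route key 61: smallest pos >= 61 is 65 -> NE
Op 11: add NG@0 -> ring=[0:NG,28:NA,39:ND,46:NF,65:NE,91:NC]
Op 12: add NH@49 -> ring=[0:NG,28:NA,39:ND,46:NF,49:NH,65:NE,91:NC]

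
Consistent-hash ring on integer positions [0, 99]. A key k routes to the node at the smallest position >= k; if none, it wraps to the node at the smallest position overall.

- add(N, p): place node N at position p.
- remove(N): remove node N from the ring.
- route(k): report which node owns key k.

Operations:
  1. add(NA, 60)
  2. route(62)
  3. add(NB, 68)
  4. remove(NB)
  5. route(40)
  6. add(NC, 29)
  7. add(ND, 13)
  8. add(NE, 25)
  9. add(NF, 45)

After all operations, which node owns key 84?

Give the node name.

Answer: ND

Derivation:
Op 1: add NA@60 -> ring=[60:NA]
Op 2: route key 62: none >= 62, wrap to smallest pos 60 -> NA
Op 3: add NB@68 -> ring=[60:NA,68:NB]
Op 4: remove NB -> ring=[60:NA]
Op 5: route key 40: smallest pos >= 40 is 60 -> NA
Op 6: add NC@29 -> ring=[29:NC,60:NA]
Op 7: add ND@13 -> ring=[13:ND,29:NC,60:NA]
Op 8: add NE@25 -> ring=[13:ND,25:NE,29:NC,60:NA]
Op 9: add NF@45 -> ring=[13:ND,25:NE,29:NC,45:NF,60:NA]
Final route key 84: none >= 84, wrap to smallest pos 13 -> ND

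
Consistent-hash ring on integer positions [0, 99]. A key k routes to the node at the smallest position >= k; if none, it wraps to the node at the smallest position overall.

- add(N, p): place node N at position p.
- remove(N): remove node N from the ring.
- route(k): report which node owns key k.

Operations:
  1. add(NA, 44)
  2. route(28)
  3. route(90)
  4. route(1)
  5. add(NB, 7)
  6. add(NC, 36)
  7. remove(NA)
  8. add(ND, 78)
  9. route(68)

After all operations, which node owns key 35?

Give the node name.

Answer: NC

Derivation:
Op 1: add NA@44 -> ring=[44:NA]
Op 2: route key 28: smallest pos >= 28 is 44 -> NA
Op 3: route key 90: none >= 90, wrap to smallest pos 44 -> NA
Op 4: route key 1: smallest pos >= 1 is 44 -> NA
Op 5: add NB@7 -> ring=[7:NB,44:NA]
Op 6: add NC@36 -> ring=[7:NB,36:NC,44:NA]
Op 7: remove NA -> ring=[7:NB,36:NC]
Op 8: add ND@78 -> ring=[7:NB,36:NC,78:ND]
Op 9: route key 68: smallest pos >= 68 is 78 -> ND
Final route key 35: smallest pos >= 35 is 36 -> NC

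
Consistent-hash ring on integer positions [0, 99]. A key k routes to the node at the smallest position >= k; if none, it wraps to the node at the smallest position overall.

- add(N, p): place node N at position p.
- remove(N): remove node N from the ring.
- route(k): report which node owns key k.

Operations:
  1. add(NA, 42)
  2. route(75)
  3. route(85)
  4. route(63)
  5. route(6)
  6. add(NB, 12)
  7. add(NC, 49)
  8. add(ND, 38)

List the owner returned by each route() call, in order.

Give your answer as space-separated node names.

Answer: NA NA NA NA

Derivation:
Op 1: add NA@42 -> ring=[42:NA]
Op 2: route key 75: none >= 75, wrap to smallest pos 42 -> NA
Op 3: route key 85: none >= 85, wrap to smallest pos 42 -> NA
Op 4: route key 63: none >= 63, wrap to smallest pos 42 -> NA
Op 5: route key 6: smallest pos >= 6 is 42 -> NA
Op 6: add NB@12 -> ring=[12:NB,42:NA]
Op 7: add NC@49 -> ring=[12:NB,42:NA,49:NC]
Op 8: add ND@38 -> ring=[12:NB,38:ND,42:NA,49:NC]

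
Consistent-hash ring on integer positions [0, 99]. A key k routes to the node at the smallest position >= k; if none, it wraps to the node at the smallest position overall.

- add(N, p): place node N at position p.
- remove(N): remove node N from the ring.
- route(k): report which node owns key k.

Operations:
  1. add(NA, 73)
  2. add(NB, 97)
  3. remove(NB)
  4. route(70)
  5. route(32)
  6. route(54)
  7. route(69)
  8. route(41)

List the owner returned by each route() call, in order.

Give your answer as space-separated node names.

Op 1: add NA@73 -> ring=[73:NA]
Op 2: add NB@97 -> ring=[73:NA,97:NB]
Op 3: remove NB -> ring=[73:NA]
Op 4: route key 70: smallest pos >= 70 is 73 -> NA
Op 5: route key 32: smallest pos >= 32 is 73 -> NA
Op 6: route key 54: smallest pos >= 54 is 73 -> NA
Op 7: route key 69: smallest pos >= 69 is 73 -> NA
Op 8: route key 41: smallest pos >= 41 is 73 -> NA

Answer: NA NA NA NA NA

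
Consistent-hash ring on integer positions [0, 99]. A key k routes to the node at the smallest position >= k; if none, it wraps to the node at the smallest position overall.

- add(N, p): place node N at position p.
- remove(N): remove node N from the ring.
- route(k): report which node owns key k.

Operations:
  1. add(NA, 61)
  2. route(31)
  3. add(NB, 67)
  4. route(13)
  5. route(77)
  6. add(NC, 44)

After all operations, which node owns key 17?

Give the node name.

Op 1: add NA@61 -> ring=[61:NA]
Op 2: route key 31: smallest pos >= 31 is 61 -> NA
Op 3: add NB@67 -> ring=[61:NA,67:NB]
Op 4: route key 13: smallest pos >= 13 is 61 -> NA
Op 5: route key 77: none >= 77, wrap to smallest pos 61 -> NA
Op 6: add NC@44 -> ring=[44:NC,61:NA,67:NB]
Final route key 17: smallest pos >= 17 is 44 -> NC

Answer: NC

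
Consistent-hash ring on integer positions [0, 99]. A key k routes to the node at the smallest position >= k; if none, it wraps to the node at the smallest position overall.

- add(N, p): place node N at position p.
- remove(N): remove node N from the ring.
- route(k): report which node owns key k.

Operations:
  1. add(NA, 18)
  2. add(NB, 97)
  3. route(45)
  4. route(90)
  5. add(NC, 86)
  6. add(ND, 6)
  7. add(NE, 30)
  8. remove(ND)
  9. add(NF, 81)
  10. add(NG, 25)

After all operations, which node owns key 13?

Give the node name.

Op 1: add NA@18 -> ring=[18:NA]
Op 2: add NB@97 -> ring=[18:NA,97:NB]
Op 3: route key 45: smallest pos >= 45 is 97 -> NB
Op 4: route key 90: smallest pos >= 90 is 97 -> NB
Op 5: add NC@86 -> ring=[18:NA,86:NC,97:NB]
Op 6: add ND@6 -> ring=[6:ND,18:NA,86:NC,97:NB]
Op 7: add NE@30 -> ring=[6:ND,18:NA,30:NE,86:NC,97:NB]
Op 8: remove ND -> ring=[18:NA,30:NE,86:NC,97:NB]
Op 9: add NF@81 -> ring=[18:NA,30:NE,81:NF,86:NC,97:NB]
Op 10: add NG@25 -> ring=[18:NA,25:NG,30:NE,81:NF,86:NC,97:NB]
Final route key 13: smallest pos >= 13 is 18 -> NA

Answer: NA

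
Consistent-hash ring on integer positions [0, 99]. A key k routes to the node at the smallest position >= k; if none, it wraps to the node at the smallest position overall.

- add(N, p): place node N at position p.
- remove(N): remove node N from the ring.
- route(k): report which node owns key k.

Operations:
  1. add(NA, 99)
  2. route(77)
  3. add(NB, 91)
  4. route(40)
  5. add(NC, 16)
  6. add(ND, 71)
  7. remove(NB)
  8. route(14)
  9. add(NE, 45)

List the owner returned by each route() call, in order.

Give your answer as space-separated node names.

Op 1: add NA@99 -> ring=[99:NA]
Op 2: route key 77: smallest pos >= 77 is 99 -> NA
Op 3: add NB@91 -> ring=[91:NB,99:NA]
Op 4: route key 40: smallest pos >= 40 is 91 -> NB
Op 5: add NC@16 -> ring=[16:NC,91:NB,99:NA]
Op 6: add ND@71 -> ring=[16:NC,71:ND,91:NB,99:NA]
Op 7: remove NB -> ring=[16:NC,71:ND,99:NA]
Op 8: route key 14: smallest pos >= 14 is 16 -> NC
Op 9: add NE@45 -> ring=[16:NC,45:NE,71:ND,99:NA]

Answer: NA NB NC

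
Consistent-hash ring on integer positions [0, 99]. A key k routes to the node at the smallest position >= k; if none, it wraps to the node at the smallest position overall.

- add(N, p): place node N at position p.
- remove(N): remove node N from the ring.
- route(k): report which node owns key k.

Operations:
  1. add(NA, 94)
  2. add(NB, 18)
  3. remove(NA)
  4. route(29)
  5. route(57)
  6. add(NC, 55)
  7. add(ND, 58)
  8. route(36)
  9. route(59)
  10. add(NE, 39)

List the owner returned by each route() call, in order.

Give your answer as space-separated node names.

Op 1: add NA@94 -> ring=[94:NA]
Op 2: add NB@18 -> ring=[18:NB,94:NA]
Op 3: remove NA -> ring=[18:NB]
Op 4: route key 29: none >= 29, wrap to smallest pos 18 -> NB
Op 5: route key 57: none >= 57, wrap to smallest pos 18 -> NB
Op 6: add NC@55 -> ring=[18:NB,55:NC]
Op 7: add ND@58 -> ring=[18:NB,55:NC,58:ND]
Op 8: route key 36: smallest pos >= 36 is 55 -> NC
Op 9: route key 59: none >= 59, wrap to smallest pos 18 -> NB
Op 10: add NE@39 -> ring=[18:NB,39:NE,55:NC,58:ND]

Answer: NB NB NC NB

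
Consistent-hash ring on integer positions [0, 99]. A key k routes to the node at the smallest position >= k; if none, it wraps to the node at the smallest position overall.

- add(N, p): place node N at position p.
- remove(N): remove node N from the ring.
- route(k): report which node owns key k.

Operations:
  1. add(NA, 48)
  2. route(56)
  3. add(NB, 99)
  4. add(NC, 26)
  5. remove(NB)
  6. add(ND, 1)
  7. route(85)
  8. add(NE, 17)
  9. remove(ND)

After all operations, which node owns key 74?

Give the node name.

Op 1: add NA@48 -> ring=[48:NA]
Op 2: route key 56: none >= 56, wrap to smallest pos 48 -> NA
Op 3: add NB@99 -> ring=[48:NA,99:NB]
Op 4: add NC@26 -> ring=[26:NC,48:NA,99:NB]
Op 5: remove NB -> ring=[26:NC,48:NA]
Op 6: add ND@1 -> ring=[1:ND,26:NC,48:NA]
Op 7: route key 85: none >= 85, wrap to smallest pos 1 -> ND
Op 8: add NE@17 -> ring=[1:ND,17:NE,26:NC,48:NA]
Op 9: remove ND -> ring=[17:NE,26:NC,48:NA]
Final route key 74: none >= 74, wrap to smallest pos 17 -> NE

Answer: NE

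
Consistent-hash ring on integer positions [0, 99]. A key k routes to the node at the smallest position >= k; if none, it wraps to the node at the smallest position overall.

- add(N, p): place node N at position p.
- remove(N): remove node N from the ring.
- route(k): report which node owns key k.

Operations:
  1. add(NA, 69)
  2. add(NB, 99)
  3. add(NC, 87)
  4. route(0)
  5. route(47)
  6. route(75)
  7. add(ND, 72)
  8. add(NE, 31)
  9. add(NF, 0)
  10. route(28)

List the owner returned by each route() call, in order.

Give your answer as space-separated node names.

Answer: NA NA NC NE

Derivation:
Op 1: add NA@69 -> ring=[69:NA]
Op 2: add NB@99 -> ring=[69:NA,99:NB]
Op 3: add NC@87 -> ring=[69:NA,87:NC,99:NB]
Op 4: route key 0: smallest pos >= 0 is 69 -> NA
Op 5: route key 47: smallest pos >= 47 is 69 -> NA
Op 6: route key 75: smallest pos >= 75 is 87 -> NC
Op 7: add ND@72 -> ring=[69:NA,72:ND,87:NC,99:NB]
Op 8: add NE@31 -> ring=[31:NE,69:NA,72:ND,87:NC,99:NB]
Op 9: add NF@0 -> ring=[0:NF,31:NE,69:NA,72:ND,87:NC,99:NB]
Op 10: route key 28: smallest pos >= 28 is 31 -> NE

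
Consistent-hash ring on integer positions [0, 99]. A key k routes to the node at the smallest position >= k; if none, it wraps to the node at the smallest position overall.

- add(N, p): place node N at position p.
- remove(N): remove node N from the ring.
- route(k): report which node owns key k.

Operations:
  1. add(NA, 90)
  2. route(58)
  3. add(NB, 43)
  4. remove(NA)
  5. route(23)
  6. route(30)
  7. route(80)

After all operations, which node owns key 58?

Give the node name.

Answer: NB

Derivation:
Op 1: add NA@90 -> ring=[90:NA]
Op 2: route key 58: smallest pos >= 58 is 90 -> NA
Op 3: add NB@43 -> ring=[43:NB,90:NA]
Op 4: remove NA -> ring=[43:NB]
Op 5: route key 23: smallest pos >= 23 is 43 -> NB
Op 6: route key 30: smallest pos >= 30 is 43 -> NB
Op 7: route key 80: none >= 80, wrap to smallest pos 43 -> NB
Final route key 58: none >= 58, wrap to smallest pos 43 -> NB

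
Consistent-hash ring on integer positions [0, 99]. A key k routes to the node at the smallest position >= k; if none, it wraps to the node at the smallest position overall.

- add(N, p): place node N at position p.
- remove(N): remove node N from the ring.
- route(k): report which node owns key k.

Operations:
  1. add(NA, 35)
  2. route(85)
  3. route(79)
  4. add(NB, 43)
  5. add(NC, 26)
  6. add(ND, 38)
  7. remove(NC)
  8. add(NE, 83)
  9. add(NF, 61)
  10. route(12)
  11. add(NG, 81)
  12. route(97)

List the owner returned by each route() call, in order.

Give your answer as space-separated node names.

Op 1: add NA@35 -> ring=[35:NA]
Op 2: route key 85: none >= 85, wrap to smallest pos 35 -> NA
Op 3: route key 79: none >= 79, wrap to smallest pos 35 -> NA
Op 4: add NB@43 -> ring=[35:NA,43:NB]
Op 5: add NC@26 -> ring=[26:NC,35:NA,43:NB]
Op 6: add ND@38 -> ring=[26:NC,35:NA,38:ND,43:NB]
Op 7: remove NC -> ring=[35:NA,38:ND,43:NB]
Op 8: add NE@83 -> ring=[35:NA,38:ND,43:NB,83:NE]
Op 9: add NF@61 -> ring=[35:NA,38:ND,43:NB,61:NF,83:NE]
Op 10: route key 12: smallest pos >= 12 is 35 -> NA
Op 11: add NG@81 -> ring=[35:NA,38:ND,43:NB,61:NF,81:NG,83:NE]
Op 12: route key 97: none >= 97, wrap to smallest pos 35 -> NA

Answer: NA NA NA NA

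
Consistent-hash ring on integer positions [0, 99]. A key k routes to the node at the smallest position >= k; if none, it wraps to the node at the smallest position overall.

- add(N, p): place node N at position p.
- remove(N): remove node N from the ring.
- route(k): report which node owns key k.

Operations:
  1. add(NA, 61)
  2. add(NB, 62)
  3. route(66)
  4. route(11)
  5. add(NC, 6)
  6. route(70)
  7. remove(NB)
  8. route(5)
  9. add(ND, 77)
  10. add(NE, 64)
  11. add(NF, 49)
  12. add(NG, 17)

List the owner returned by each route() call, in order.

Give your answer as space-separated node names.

Op 1: add NA@61 -> ring=[61:NA]
Op 2: add NB@62 -> ring=[61:NA,62:NB]
Op 3: route key 66: none >= 66, wrap to smallest pos 61 -> NA
Op 4: route key 11: smallest pos >= 11 is 61 -> NA
Op 5: add NC@6 -> ring=[6:NC,61:NA,62:NB]
Op 6: route key 70: none >= 70, wrap to smallest pos 6 -> NC
Op 7: remove NB -> ring=[6:NC,61:NA]
Op 8: route key 5: smallest pos >= 5 is 6 -> NC
Op 9: add ND@77 -> ring=[6:NC,61:NA,77:ND]
Op 10: add NE@64 -> ring=[6:NC,61:NA,64:NE,77:ND]
Op 11: add NF@49 -> ring=[6:NC,49:NF,61:NA,64:NE,77:ND]
Op 12: add NG@17 -> ring=[6:NC,17:NG,49:NF,61:NA,64:NE,77:ND]

Answer: NA NA NC NC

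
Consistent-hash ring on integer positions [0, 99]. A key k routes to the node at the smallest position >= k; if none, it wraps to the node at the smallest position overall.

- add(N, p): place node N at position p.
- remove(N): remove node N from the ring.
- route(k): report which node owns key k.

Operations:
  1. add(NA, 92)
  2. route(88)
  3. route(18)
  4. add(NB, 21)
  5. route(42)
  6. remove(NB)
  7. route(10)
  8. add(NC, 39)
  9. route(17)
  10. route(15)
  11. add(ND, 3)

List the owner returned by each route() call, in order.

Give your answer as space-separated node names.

Op 1: add NA@92 -> ring=[92:NA]
Op 2: route key 88: smallest pos >= 88 is 92 -> NA
Op 3: route key 18: smallest pos >= 18 is 92 -> NA
Op 4: add NB@21 -> ring=[21:NB,92:NA]
Op 5: route key 42: smallest pos >= 42 is 92 -> NA
Op 6: remove NB -> ring=[92:NA]
Op 7: route key 10: smallest pos >= 10 is 92 -> NA
Op 8: add NC@39 -> ring=[39:NC,92:NA]
Op 9: route key 17: smallest pos >= 17 is 39 -> NC
Op 10: route key 15: smallest pos >= 15 is 39 -> NC
Op 11: add ND@3 -> ring=[3:ND,39:NC,92:NA]

Answer: NA NA NA NA NC NC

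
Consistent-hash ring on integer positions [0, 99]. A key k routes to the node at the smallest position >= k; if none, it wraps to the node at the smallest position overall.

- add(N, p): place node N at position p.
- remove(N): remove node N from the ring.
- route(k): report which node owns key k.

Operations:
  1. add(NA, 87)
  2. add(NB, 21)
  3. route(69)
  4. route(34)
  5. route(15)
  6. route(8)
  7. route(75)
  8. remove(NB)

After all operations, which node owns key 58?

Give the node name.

Answer: NA

Derivation:
Op 1: add NA@87 -> ring=[87:NA]
Op 2: add NB@21 -> ring=[21:NB,87:NA]
Op 3: route key 69: smallest pos >= 69 is 87 -> NA
Op 4: route key 34: smallest pos >= 34 is 87 -> NA
Op 5: route key 15: smallest pos >= 15 is 21 -> NB
Op 6: route key 8: smallest pos >= 8 is 21 -> NB
Op 7: route key 75: smallest pos >= 75 is 87 -> NA
Op 8: remove NB -> ring=[87:NA]
Final route key 58: smallest pos >= 58 is 87 -> NA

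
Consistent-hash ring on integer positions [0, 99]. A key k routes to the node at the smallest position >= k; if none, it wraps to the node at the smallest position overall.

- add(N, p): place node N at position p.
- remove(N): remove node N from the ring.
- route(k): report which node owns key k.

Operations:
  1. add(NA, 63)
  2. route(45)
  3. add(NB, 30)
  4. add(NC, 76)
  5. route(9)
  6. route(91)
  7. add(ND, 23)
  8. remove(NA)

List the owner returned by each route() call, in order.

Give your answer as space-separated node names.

Op 1: add NA@63 -> ring=[63:NA]
Op 2: route key 45: smallest pos >= 45 is 63 -> NA
Op 3: add NB@30 -> ring=[30:NB,63:NA]
Op 4: add NC@76 -> ring=[30:NB,63:NA,76:NC]
Op 5: route key 9: smallest pos >= 9 is 30 -> NB
Op 6: route key 91: none >= 91, wrap to smallest pos 30 -> NB
Op 7: add ND@23 -> ring=[23:ND,30:NB,63:NA,76:NC]
Op 8: remove NA -> ring=[23:ND,30:NB,76:NC]

Answer: NA NB NB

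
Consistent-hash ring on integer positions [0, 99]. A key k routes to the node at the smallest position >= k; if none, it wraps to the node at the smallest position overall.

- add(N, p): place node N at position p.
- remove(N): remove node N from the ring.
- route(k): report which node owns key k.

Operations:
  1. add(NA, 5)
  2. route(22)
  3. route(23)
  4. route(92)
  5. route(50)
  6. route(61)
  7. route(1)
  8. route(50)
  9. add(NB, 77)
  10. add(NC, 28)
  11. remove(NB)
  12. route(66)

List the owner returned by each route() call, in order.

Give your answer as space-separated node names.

Op 1: add NA@5 -> ring=[5:NA]
Op 2: route key 22: none >= 22, wrap to smallest pos 5 -> NA
Op 3: route key 23: none >= 23, wrap to smallest pos 5 -> NA
Op 4: route key 92: none >= 92, wrap to smallest pos 5 -> NA
Op 5: route key 50: none >= 50, wrap to smallest pos 5 -> NA
Op 6: route key 61: none >= 61, wrap to smallest pos 5 -> NA
Op 7: route key 1: smallest pos >= 1 is 5 -> NA
Op 8: route key 50: none >= 50, wrap to smallest pos 5 -> NA
Op 9: add NB@77 -> ring=[5:NA,77:NB]
Op 10: add NC@28 -> ring=[5:NA,28:NC,77:NB]
Op 11: remove NB -> ring=[5:NA,28:NC]
Op 12: route key 66: none >= 66, wrap to smallest pos 5 -> NA

Answer: NA NA NA NA NA NA NA NA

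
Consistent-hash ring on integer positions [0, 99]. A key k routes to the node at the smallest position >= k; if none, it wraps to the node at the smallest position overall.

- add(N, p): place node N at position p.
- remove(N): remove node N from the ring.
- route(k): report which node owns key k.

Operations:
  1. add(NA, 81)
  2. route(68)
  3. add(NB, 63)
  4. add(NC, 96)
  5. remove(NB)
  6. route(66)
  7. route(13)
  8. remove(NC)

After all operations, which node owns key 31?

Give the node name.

Answer: NA

Derivation:
Op 1: add NA@81 -> ring=[81:NA]
Op 2: route key 68: smallest pos >= 68 is 81 -> NA
Op 3: add NB@63 -> ring=[63:NB,81:NA]
Op 4: add NC@96 -> ring=[63:NB,81:NA,96:NC]
Op 5: remove NB -> ring=[81:NA,96:NC]
Op 6: route key 66: smallest pos >= 66 is 81 -> NA
Op 7: route key 13: smallest pos >= 13 is 81 -> NA
Op 8: remove NC -> ring=[81:NA]
Final route key 31: smallest pos >= 31 is 81 -> NA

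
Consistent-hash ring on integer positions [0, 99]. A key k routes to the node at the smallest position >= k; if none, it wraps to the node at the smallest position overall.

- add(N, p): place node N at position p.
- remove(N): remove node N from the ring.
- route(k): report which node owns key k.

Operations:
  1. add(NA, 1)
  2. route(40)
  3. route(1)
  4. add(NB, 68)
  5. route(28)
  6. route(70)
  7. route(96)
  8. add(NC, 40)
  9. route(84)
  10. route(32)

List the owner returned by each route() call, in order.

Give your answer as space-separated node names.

Answer: NA NA NB NA NA NA NC

Derivation:
Op 1: add NA@1 -> ring=[1:NA]
Op 2: route key 40: none >= 40, wrap to smallest pos 1 -> NA
Op 3: route key 1: smallest pos >= 1 is 1 -> NA
Op 4: add NB@68 -> ring=[1:NA,68:NB]
Op 5: route key 28: smallest pos >= 28 is 68 -> NB
Op 6: route key 70: none >= 70, wrap to smallest pos 1 -> NA
Op 7: route key 96: none >= 96, wrap to smallest pos 1 -> NA
Op 8: add NC@40 -> ring=[1:NA,40:NC,68:NB]
Op 9: route key 84: none >= 84, wrap to smallest pos 1 -> NA
Op 10: route key 32: smallest pos >= 32 is 40 -> NC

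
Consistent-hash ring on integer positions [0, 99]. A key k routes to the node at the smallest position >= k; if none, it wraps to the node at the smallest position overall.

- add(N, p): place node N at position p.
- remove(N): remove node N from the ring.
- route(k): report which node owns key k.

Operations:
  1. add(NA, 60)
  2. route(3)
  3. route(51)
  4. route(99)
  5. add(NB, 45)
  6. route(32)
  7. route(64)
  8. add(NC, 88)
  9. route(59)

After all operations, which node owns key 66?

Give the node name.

Answer: NC

Derivation:
Op 1: add NA@60 -> ring=[60:NA]
Op 2: route key 3: smallest pos >= 3 is 60 -> NA
Op 3: route key 51: smallest pos >= 51 is 60 -> NA
Op 4: route key 99: none >= 99, wrap to smallest pos 60 -> NA
Op 5: add NB@45 -> ring=[45:NB,60:NA]
Op 6: route key 32: smallest pos >= 32 is 45 -> NB
Op 7: route key 64: none >= 64, wrap to smallest pos 45 -> NB
Op 8: add NC@88 -> ring=[45:NB,60:NA,88:NC]
Op 9: route key 59: smallest pos >= 59 is 60 -> NA
Final route key 66: smallest pos >= 66 is 88 -> NC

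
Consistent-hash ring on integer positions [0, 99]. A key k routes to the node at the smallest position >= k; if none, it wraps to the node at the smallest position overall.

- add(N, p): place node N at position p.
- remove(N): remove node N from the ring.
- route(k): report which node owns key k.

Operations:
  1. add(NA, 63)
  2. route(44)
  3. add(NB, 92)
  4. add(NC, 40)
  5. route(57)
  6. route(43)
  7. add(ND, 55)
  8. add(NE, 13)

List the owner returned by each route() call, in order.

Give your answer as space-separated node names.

Op 1: add NA@63 -> ring=[63:NA]
Op 2: route key 44: smallest pos >= 44 is 63 -> NA
Op 3: add NB@92 -> ring=[63:NA,92:NB]
Op 4: add NC@40 -> ring=[40:NC,63:NA,92:NB]
Op 5: route key 57: smallest pos >= 57 is 63 -> NA
Op 6: route key 43: smallest pos >= 43 is 63 -> NA
Op 7: add ND@55 -> ring=[40:NC,55:ND,63:NA,92:NB]
Op 8: add NE@13 -> ring=[13:NE,40:NC,55:ND,63:NA,92:NB]

Answer: NA NA NA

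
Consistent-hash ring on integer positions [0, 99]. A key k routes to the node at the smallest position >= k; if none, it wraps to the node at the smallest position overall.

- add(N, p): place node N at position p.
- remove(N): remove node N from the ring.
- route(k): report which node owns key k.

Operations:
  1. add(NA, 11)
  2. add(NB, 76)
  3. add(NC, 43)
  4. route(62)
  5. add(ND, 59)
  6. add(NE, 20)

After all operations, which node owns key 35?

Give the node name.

Answer: NC

Derivation:
Op 1: add NA@11 -> ring=[11:NA]
Op 2: add NB@76 -> ring=[11:NA,76:NB]
Op 3: add NC@43 -> ring=[11:NA,43:NC,76:NB]
Op 4: route key 62: smallest pos >= 62 is 76 -> NB
Op 5: add ND@59 -> ring=[11:NA,43:NC,59:ND,76:NB]
Op 6: add NE@20 -> ring=[11:NA,20:NE,43:NC,59:ND,76:NB]
Final route key 35: smallest pos >= 35 is 43 -> NC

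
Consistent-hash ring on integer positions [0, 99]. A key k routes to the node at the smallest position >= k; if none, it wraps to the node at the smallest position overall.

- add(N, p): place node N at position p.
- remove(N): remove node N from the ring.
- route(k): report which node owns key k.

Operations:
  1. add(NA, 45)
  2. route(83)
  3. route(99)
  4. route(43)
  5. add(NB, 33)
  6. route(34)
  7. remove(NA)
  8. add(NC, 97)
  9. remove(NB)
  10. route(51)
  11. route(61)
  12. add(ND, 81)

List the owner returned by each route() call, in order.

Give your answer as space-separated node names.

Op 1: add NA@45 -> ring=[45:NA]
Op 2: route key 83: none >= 83, wrap to smallest pos 45 -> NA
Op 3: route key 99: none >= 99, wrap to smallest pos 45 -> NA
Op 4: route key 43: smallest pos >= 43 is 45 -> NA
Op 5: add NB@33 -> ring=[33:NB,45:NA]
Op 6: route key 34: smallest pos >= 34 is 45 -> NA
Op 7: remove NA -> ring=[33:NB]
Op 8: add NC@97 -> ring=[33:NB,97:NC]
Op 9: remove NB -> ring=[97:NC]
Op 10: route key 51: smallest pos >= 51 is 97 -> NC
Op 11: route key 61: smallest pos >= 61 is 97 -> NC
Op 12: add ND@81 -> ring=[81:ND,97:NC]

Answer: NA NA NA NA NC NC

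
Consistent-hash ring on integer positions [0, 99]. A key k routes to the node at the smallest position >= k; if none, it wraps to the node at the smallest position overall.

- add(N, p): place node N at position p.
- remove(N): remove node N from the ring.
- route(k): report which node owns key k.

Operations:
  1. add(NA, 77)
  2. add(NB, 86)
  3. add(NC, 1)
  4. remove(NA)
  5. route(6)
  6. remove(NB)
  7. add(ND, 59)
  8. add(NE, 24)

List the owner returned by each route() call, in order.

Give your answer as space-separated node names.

Answer: NB

Derivation:
Op 1: add NA@77 -> ring=[77:NA]
Op 2: add NB@86 -> ring=[77:NA,86:NB]
Op 3: add NC@1 -> ring=[1:NC,77:NA,86:NB]
Op 4: remove NA -> ring=[1:NC,86:NB]
Op 5: route key 6: smallest pos >= 6 is 86 -> NB
Op 6: remove NB -> ring=[1:NC]
Op 7: add ND@59 -> ring=[1:NC,59:ND]
Op 8: add NE@24 -> ring=[1:NC,24:NE,59:ND]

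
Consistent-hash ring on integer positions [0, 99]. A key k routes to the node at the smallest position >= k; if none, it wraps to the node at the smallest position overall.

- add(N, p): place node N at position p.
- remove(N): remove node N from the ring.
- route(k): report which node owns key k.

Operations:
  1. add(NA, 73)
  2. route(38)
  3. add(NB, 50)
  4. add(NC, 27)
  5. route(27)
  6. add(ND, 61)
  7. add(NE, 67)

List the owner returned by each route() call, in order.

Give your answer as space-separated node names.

Op 1: add NA@73 -> ring=[73:NA]
Op 2: route key 38: smallest pos >= 38 is 73 -> NA
Op 3: add NB@50 -> ring=[50:NB,73:NA]
Op 4: add NC@27 -> ring=[27:NC,50:NB,73:NA]
Op 5: route key 27: smallest pos >= 27 is 27 -> NC
Op 6: add ND@61 -> ring=[27:NC,50:NB,61:ND,73:NA]
Op 7: add NE@67 -> ring=[27:NC,50:NB,61:ND,67:NE,73:NA]

Answer: NA NC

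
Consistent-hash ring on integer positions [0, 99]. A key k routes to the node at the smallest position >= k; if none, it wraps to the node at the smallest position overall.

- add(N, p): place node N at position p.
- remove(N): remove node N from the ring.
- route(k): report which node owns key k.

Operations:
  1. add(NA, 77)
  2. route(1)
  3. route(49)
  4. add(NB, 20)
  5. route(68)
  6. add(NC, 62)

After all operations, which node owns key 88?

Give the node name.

Op 1: add NA@77 -> ring=[77:NA]
Op 2: route key 1: smallest pos >= 1 is 77 -> NA
Op 3: route key 49: smallest pos >= 49 is 77 -> NA
Op 4: add NB@20 -> ring=[20:NB,77:NA]
Op 5: route key 68: smallest pos >= 68 is 77 -> NA
Op 6: add NC@62 -> ring=[20:NB,62:NC,77:NA]
Final route key 88: none >= 88, wrap to smallest pos 20 -> NB

Answer: NB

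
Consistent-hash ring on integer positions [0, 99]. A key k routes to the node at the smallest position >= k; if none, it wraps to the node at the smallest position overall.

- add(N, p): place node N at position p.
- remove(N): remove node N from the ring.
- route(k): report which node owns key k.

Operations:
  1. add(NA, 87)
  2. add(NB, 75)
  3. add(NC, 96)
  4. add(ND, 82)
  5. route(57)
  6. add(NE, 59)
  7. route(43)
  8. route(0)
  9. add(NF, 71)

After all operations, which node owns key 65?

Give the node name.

Op 1: add NA@87 -> ring=[87:NA]
Op 2: add NB@75 -> ring=[75:NB,87:NA]
Op 3: add NC@96 -> ring=[75:NB,87:NA,96:NC]
Op 4: add ND@82 -> ring=[75:NB,82:ND,87:NA,96:NC]
Op 5: route key 57: smallest pos >= 57 is 75 -> NB
Op 6: add NE@59 -> ring=[59:NE,75:NB,82:ND,87:NA,96:NC]
Op 7: route key 43: smallest pos >= 43 is 59 -> NE
Op 8: route key 0: smallest pos >= 0 is 59 -> NE
Op 9: add NF@71 -> ring=[59:NE,71:NF,75:NB,82:ND,87:NA,96:NC]
Final route key 65: smallest pos >= 65 is 71 -> NF

Answer: NF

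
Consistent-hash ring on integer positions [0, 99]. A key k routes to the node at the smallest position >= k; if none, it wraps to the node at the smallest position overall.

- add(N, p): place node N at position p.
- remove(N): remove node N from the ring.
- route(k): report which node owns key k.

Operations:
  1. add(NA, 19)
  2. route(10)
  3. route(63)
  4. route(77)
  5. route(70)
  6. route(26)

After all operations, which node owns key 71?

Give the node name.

Answer: NA

Derivation:
Op 1: add NA@19 -> ring=[19:NA]
Op 2: route key 10: smallest pos >= 10 is 19 -> NA
Op 3: route key 63: none >= 63, wrap to smallest pos 19 -> NA
Op 4: route key 77: none >= 77, wrap to smallest pos 19 -> NA
Op 5: route key 70: none >= 70, wrap to smallest pos 19 -> NA
Op 6: route key 26: none >= 26, wrap to smallest pos 19 -> NA
Final route key 71: none >= 71, wrap to smallest pos 19 -> NA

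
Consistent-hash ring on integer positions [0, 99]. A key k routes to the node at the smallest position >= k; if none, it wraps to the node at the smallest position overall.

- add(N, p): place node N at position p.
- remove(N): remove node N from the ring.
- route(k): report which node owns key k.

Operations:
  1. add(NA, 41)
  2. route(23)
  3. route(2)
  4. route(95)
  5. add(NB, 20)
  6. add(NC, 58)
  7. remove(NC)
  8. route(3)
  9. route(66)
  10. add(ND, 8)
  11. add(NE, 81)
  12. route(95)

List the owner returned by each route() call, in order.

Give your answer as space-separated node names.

Op 1: add NA@41 -> ring=[41:NA]
Op 2: route key 23: smallest pos >= 23 is 41 -> NA
Op 3: route key 2: smallest pos >= 2 is 41 -> NA
Op 4: route key 95: none >= 95, wrap to smallest pos 41 -> NA
Op 5: add NB@20 -> ring=[20:NB,41:NA]
Op 6: add NC@58 -> ring=[20:NB,41:NA,58:NC]
Op 7: remove NC -> ring=[20:NB,41:NA]
Op 8: route key 3: smallest pos >= 3 is 20 -> NB
Op 9: route key 66: none >= 66, wrap to smallest pos 20 -> NB
Op 10: add ND@8 -> ring=[8:ND,20:NB,41:NA]
Op 11: add NE@81 -> ring=[8:ND,20:NB,41:NA,81:NE]
Op 12: route key 95: none >= 95, wrap to smallest pos 8 -> ND

Answer: NA NA NA NB NB ND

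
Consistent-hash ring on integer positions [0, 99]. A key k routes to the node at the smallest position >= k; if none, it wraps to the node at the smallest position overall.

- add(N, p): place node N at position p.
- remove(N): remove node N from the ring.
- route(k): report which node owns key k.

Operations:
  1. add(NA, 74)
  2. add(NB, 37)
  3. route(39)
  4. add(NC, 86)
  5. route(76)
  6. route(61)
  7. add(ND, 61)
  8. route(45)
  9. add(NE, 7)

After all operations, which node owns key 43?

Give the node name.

Op 1: add NA@74 -> ring=[74:NA]
Op 2: add NB@37 -> ring=[37:NB,74:NA]
Op 3: route key 39: smallest pos >= 39 is 74 -> NA
Op 4: add NC@86 -> ring=[37:NB,74:NA,86:NC]
Op 5: route key 76: smallest pos >= 76 is 86 -> NC
Op 6: route key 61: smallest pos >= 61 is 74 -> NA
Op 7: add ND@61 -> ring=[37:NB,61:ND,74:NA,86:NC]
Op 8: route key 45: smallest pos >= 45 is 61 -> ND
Op 9: add NE@7 -> ring=[7:NE,37:NB,61:ND,74:NA,86:NC]
Final route key 43: smallest pos >= 43 is 61 -> ND

Answer: ND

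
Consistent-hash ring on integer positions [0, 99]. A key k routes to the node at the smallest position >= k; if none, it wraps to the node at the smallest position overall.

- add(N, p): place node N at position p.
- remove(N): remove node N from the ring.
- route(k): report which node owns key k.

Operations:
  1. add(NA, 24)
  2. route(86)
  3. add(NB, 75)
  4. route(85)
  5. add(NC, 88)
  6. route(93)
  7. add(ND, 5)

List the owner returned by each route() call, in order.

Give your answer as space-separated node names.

Answer: NA NA NA

Derivation:
Op 1: add NA@24 -> ring=[24:NA]
Op 2: route key 86: none >= 86, wrap to smallest pos 24 -> NA
Op 3: add NB@75 -> ring=[24:NA,75:NB]
Op 4: route key 85: none >= 85, wrap to smallest pos 24 -> NA
Op 5: add NC@88 -> ring=[24:NA,75:NB,88:NC]
Op 6: route key 93: none >= 93, wrap to smallest pos 24 -> NA
Op 7: add ND@5 -> ring=[5:ND,24:NA,75:NB,88:NC]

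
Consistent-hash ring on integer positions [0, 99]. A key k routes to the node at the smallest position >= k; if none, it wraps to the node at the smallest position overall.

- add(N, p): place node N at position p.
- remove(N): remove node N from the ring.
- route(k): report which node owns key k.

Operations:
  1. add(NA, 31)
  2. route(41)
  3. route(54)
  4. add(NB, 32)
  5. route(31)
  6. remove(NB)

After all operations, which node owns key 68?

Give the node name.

Op 1: add NA@31 -> ring=[31:NA]
Op 2: route key 41: none >= 41, wrap to smallest pos 31 -> NA
Op 3: route key 54: none >= 54, wrap to smallest pos 31 -> NA
Op 4: add NB@32 -> ring=[31:NA,32:NB]
Op 5: route key 31: smallest pos >= 31 is 31 -> NA
Op 6: remove NB -> ring=[31:NA]
Final route key 68: none >= 68, wrap to smallest pos 31 -> NA

Answer: NA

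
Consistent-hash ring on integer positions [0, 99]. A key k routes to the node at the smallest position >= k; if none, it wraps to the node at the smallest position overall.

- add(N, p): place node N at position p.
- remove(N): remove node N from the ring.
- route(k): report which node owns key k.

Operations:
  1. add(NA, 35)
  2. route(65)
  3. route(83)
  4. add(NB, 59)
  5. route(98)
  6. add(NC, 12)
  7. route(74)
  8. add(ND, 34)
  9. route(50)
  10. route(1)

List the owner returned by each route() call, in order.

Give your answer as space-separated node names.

Op 1: add NA@35 -> ring=[35:NA]
Op 2: route key 65: none >= 65, wrap to smallest pos 35 -> NA
Op 3: route key 83: none >= 83, wrap to smallest pos 35 -> NA
Op 4: add NB@59 -> ring=[35:NA,59:NB]
Op 5: route key 98: none >= 98, wrap to smallest pos 35 -> NA
Op 6: add NC@12 -> ring=[12:NC,35:NA,59:NB]
Op 7: route key 74: none >= 74, wrap to smallest pos 12 -> NC
Op 8: add ND@34 -> ring=[12:NC,34:ND,35:NA,59:NB]
Op 9: route key 50: smallest pos >= 50 is 59 -> NB
Op 10: route key 1: smallest pos >= 1 is 12 -> NC

Answer: NA NA NA NC NB NC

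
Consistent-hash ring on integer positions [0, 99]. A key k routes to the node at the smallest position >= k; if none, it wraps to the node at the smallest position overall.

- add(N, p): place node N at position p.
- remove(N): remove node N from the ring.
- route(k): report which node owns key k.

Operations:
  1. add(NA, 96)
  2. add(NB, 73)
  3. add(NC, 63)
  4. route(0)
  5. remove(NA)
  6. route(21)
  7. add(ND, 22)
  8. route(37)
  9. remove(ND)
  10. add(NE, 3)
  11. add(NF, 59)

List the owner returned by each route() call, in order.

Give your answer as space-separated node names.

Answer: NC NC NC

Derivation:
Op 1: add NA@96 -> ring=[96:NA]
Op 2: add NB@73 -> ring=[73:NB,96:NA]
Op 3: add NC@63 -> ring=[63:NC,73:NB,96:NA]
Op 4: route key 0: smallest pos >= 0 is 63 -> NC
Op 5: remove NA -> ring=[63:NC,73:NB]
Op 6: route key 21: smallest pos >= 21 is 63 -> NC
Op 7: add ND@22 -> ring=[22:ND,63:NC,73:NB]
Op 8: route key 37: smallest pos >= 37 is 63 -> NC
Op 9: remove ND -> ring=[63:NC,73:NB]
Op 10: add NE@3 -> ring=[3:NE,63:NC,73:NB]
Op 11: add NF@59 -> ring=[3:NE,59:NF,63:NC,73:NB]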